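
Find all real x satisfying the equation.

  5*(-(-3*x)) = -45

Step 1. [5*(-(-3*x)) = -45] LHS = 5·(…); ÷5 both sides, so div: -(-3*x) = -9.
Step 2. [-(-3*x) = -9] LHS negated; negate both sides, so neg: -3*x = 9.
Step 3. [-3*x = 9] LHS = -3·(…); ÷-3 both sides, so div: x = -3.

Answer: x ∈ {-3}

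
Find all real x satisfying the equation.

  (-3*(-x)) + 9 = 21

Step 1. [(-3*(-x)) + 9 = 21] +9 is outermost — subtract 9 both sides, so sub: -3*(-x) = 12.
Step 2. [-3*(-x) = 12] divide by the outer -3. So div: -x = -4.
Step 3. [-x = -4] flip signs both sides. So neg: x = 4.

Answer: x ∈ {4}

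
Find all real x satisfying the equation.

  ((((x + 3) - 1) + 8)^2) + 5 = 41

Step 1. [((((x + 3) - 1) + 8)^2) + 5 = 41] subtract 5: x sits inside (… + 5), so sub: (((x + 3) - 1) + 8)^2 = 36.
Step 2. [(((x + 3) - 1) + 8)^2 = 36] LHS squared, RHS 36 ≥ 0: apply √ (±), so sqrt: ((x + 3) - 1) + 8 = 6 or -6.
Step 3. [((x + 3) - 1) + 8 = 6 or -6] subtract 8: x sits inside (… + 8), so sub: (x + 3) - 1 = -2 or -14.
Step 4. [(x + 3) - 1 = -2 or -14] peel the -1: add 1 from each side, so sub: x + 3 = -1 or -13.
Step 5. [x + 3 = -1 or -13] the outer +3 inverts by subtracting 3, so sub: x = -4 or -16.

Answer: x ∈ {-16, -4}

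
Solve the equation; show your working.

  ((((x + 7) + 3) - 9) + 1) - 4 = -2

Step 1. [((((x + 7) + 3) - 9) + 1) - 4 = -2] add 4: x sits inside (… - 4) ⇒ sub: (((x + 7) + 3) - 9) + 1 = 2.
Step 2. [(((x + 7) + 3) - 9) + 1 = 2] subtract 1: x sits inside (… + 1). So sub: ((x + 7) + 3) - 9 = 1.
Step 3. [((x + 7) + 3) - 9 = 1] peel the -9: add 9 from each side. So sub: (x + 7) + 3 = 10.
Step 4. [(x + 7) + 3 = 10] subtract 3: x sits inside (… + 3), so sub: x + 7 = 7.
Step 5. [x + 7 = 7] the outer +7 inverts by subtracting 7. So sub: x = 0.

Answer: x ∈ {0}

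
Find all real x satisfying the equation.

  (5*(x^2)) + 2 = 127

Step 1. [(5*(x^2)) + 2 = 127] peel the +2: subtract 2 from each side. So sub: 5*(x^2) = 125.
Step 2. [5*(x^2) = 125] 5·(inner) — divide through by 5. So div: x^2 = 25.
Step 3. [x^2 = 25] √ both sides: 25 ≥ 0 gives two branches, so sqrt: x = 5 or -5.

Answer: x ∈ {-5, 5}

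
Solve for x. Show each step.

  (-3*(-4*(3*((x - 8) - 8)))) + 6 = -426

Step 1. [(-3*(-4*(3*((x - 8) - 8)))) + 6 = -426] -3 | LHS and -3 | -426: pull -3 out ⇒ factor: (-4*(3*((x - 8) - 8))) - 2 = 142.
Step 2. [(-4*(3*((x - 8) - 8))) - 2 = 142] add 2: x sits inside (… - 2) ⇒ sub: -4*(3*((x - 8) - 8)) = 144.
Step 3. [-4*(3*((x - 8) - 8)) = 144] LHS = -4·(…); ÷-4 both sides. So div: 3*((x - 8) - 8) = -36.
Step 4. [3*((x - 8) - 8) = -36] 3·(inner) — divide through by 3 ⇒ div: (x - 8) - 8 = -12.
Step 5. [(x - 8) - 8 = -12] -8 is outermost — add 8 both sides. So sub: x - 8 = -4.
Step 6. [x - 8 = -4] the outer -8 inverts by adding 8, so sub: x = 4.

Answer: x ∈ {4}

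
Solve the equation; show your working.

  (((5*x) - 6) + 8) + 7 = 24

Step 1. [(((5*x) - 6) + 8) + 7 = 24] +7 is outermost — subtract 7 both sides ⇒ sub: ((5*x) - 6) + 8 = 17.
Step 2. [((5*x) - 6) + 8 = 17] peel the +8: subtract 8 from each side. So sub: (5*x) - 6 = 9.
Step 3. [(5*x) - 6 = 9] -6 is outermost — add 6 both sides, so sub: 5*x = 15.
Step 4. [5*x = 15] 5 out front; divide by 5, so div: x = 3.

Answer: x ∈ {3}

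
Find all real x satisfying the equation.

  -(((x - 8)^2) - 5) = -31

Step 1. [-(((x - 8)^2) - 5) = -31] LHS negated; negate both sides ⇒ neg: ((x - 8)^2) - 5 = 31.
Step 2. [((x - 8)^2) - 5 = 31] -5 is outermost — add 5 both sides. So sub: (x - 8)^2 = 36.
Step 3. [(x - 8)^2 = 36] 36 ≥ 0, LHS is (·)² — take ±√ ⇒ sqrt: x - 8 = 6 or -6.
Step 4. [x - 8 = 6 or -6] -8 is outermost — add 8 both sides. So sub: x = 14 or 2.

Answer: x ∈ {2, 14}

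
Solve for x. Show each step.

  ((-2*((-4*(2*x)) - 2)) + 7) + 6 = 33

Step 1. [((-2*((-4*(2*x)) - 2)) + 7) + 6 = 33] +6 is outermost — subtract 6 both sides, so sub: (-2*((-4*(2*x)) - 2)) + 7 = 27.
Step 2. [(-2*((-4*(2*x)) - 2)) + 7 = 27] 7 comes off first (subtract 7) ⇒ sub: -2*((-4*(2*x)) - 2) = 20.
Step 3. [-2*((-4*(2*x)) - 2) = 20] -2·(inner) — divide through by -2 ⇒ div: (-4*(2*x)) - 2 = -10.
Step 4. [(-4*(2*x)) - 2 = -10] peel the -2: add 2 from each side. So sub: -4*(2*x) = -8.
Step 5. [-4*(2*x) = -8] -4·(inner) — divide through by -4. So div: 2*x = 2.
Step 6. [2*x = 2] 2·(inner) — divide through by 2. So div: x = 1.

Answer: x ∈ {1}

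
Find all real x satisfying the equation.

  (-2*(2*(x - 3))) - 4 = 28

Step 1. [(-2*(2*(x - 3))) - 4 = 28] -2 divides every term; factor it out ⇒ factor: (2*(x - 3)) + 2 = -14.
Step 2. [(2*(x - 3)) + 2 = -14] peel the +2: subtract 2 from each side, so sub: 2*(x - 3) = -16.
Step 3. [2*(x - 3) = -16] 2·(inner) — divide through by 2 ⇒ div: x - 3 = -8.
Step 4. [x - 3 = -8] -3 is outermost — add 3 both sides ⇒ sub: x = -5.

Answer: x ∈ {-5}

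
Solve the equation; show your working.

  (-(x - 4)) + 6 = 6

Step 1. [(-(x - 4)) + 6 = 6] 6 comes off first (subtract 6) ⇒ sub: -(x - 4) = 0.
Step 2. [-(x - 4) = 0] LHS negated; negate both sides. So neg: x - 4 = 0.
Step 3. [x - 4 = 0] add 4: x sits inside (… - 4) ⇒ sub: x = 4.

Answer: x ∈ {4}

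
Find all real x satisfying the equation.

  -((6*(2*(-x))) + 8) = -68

Step 1. [-((6*(2*(-x))) + 8) = -68] flip signs both sides. So neg: (6*(2*(-x))) + 8 = 68.
Step 2. [(6*(2*(-x))) + 8 = 68] 8 comes off first (subtract 8), so sub: 6*(2*(-x)) = 60.
Step 3. [6*(2*(-x)) = 60] 6·(inner) — divide through by 6 ⇒ div: 2*(-x) = 10.
Step 4. [2*(-x) = 10] LHS = 2·(…); ÷2 both sides ⇒ div: -x = 5.
Step 5. [-x = 5] LHS negated; negate both sides, so neg: x = -5.

Answer: x ∈ {-5}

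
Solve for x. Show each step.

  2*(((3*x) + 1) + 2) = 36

Step 1. [2*(((3*x) + 1) + 2) = 36] leading coefficient 2: divide by 2 ⇒ div: ((3*x) + 1) + 2 = 18.
Step 2. [((3*x) + 1) + 2 = 18] the outer +2 inverts by subtracting 2, so sub: (3*x) + 1 = 16.
Step 3. [(3*x) + 1 = 16] +1 is outermost — subtract 1 both sides. So sub: 3*x = 15.
Step 4. [3*x = 15] leading coefficient 3: divide by 3. So div: x = 5.

Answer: x ∈ {5}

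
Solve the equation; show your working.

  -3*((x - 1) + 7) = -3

Step 1. [-3*((x - 1) + 7) = -3] leading coefficient -3: divide by -3, so div: (x - 1) + 7 = 1.
Step 2. [(x - 1) + 7 = 1] 7 comes off first (subtract 7), so sub: x - 1 = -6.
Step 3. [x - 1 = -6] the outer -1 inverts by adding 1, so sub: x = -5.

Answer: x ∈ {-5}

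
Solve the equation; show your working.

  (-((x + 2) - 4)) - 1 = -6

Step 1. [(-((x + 2) - 4)) - 1 = -6] -1 is outermost — add 1 both sides. So sub: -((x + 2) - 4) = -5.
Step 2. [-((x + 2) - 4) = -5] flip signs both sides ⇒ neg: (x + 2) - 4 = 5.
Step 3. [(x + 2) - 4 = 5] 4 comes off first (add 4) ⇒ sub: x + 2 = 9.
Step 4. [x + 2 = 9] the outer +2 inverts by subtracting 2, so sub: x = 7.

Answer: x ∈ {7}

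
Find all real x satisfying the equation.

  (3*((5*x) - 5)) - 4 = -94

Step 1. [(3*((5*x) - 5)) - 4 = -94] peel the -4: add 4 from each side. So sub: 3*((5*x) - 5) = -90.
Step 2. [3*((5*x) - 5) = -90] leading coefficient 3: divide by 3. So div: (5*x) - 5 = -30.
Step 3. [(5*x) - 5 = -30] 5 divides every term; factor it out. So factor: x - 1 = -6.
Step 4. [x - 1 = -6] the outer -1 inverts by adding 1, so sub: x = -5.

Answer: x ∈ {-5}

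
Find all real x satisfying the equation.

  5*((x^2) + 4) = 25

Step 1. [5*((x^2) + 4) = 25] divide by the outer 5 ⇒ div: (x^2) + 4 = 5.
Step 2. [(x^2) + 4 = 5] the outer +4 inverts by subtracting 4, so sub: x^2 = 1.
Step 3. [x^2 = 1] √ both sides: 1 ≥ 0 gives two branches. So sqrt: x = 1 or -1.

Answer: x ∈ {-1, 1}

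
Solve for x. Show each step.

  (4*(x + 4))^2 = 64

Step 1. [(4*(x + 4))^2 = 64] LHS squared, RHS 64 ≥ 0: apply √ (±), so sqrt: 4*(x + 4) = 8 or -8.
Step 2. [4*(x + 4) = 8 or -8] LHS = 4·(…); ÷4 both sides, so div: x + 4 = 2 or -2.
Step 3. [x + 4 = 2 or -2] +4 is outermost — subtract 4 both sides ⇒ sub: x = -2 or -6.

Answer: x ∈ {-6, -2}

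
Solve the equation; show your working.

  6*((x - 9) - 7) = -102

Step 1. [6*((x - 9) - 7) = -102] LHS = 6·(…); ÷6 both sides, so div: (x - 9) - 7 = -17.
Step 2. [(x - 9) - 7 = -17] 7 comes off first (add 7). So sub: x - 9 = -10.
Step 3. [x - 9 = -10] peel the -9: add 9 from each side ⇒ sub: x = -1.

Answer: x ∈ {-1}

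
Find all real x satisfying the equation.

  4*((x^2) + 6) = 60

Step 1. [4*((x^2) + 6) = 60] 4·(inner) — divide through by 4. So div: (x^2) + 6 = 15.
Step 2. [(x^2) + 6 = 15] +6 is outermost — subtract 6 both sides, so sub: x^2 = 9.
Step 3. [x^2 = 9] LHS squared, RHS 9 ≥ 0: apply √ (±) ⇒ sqrt: x = 3 or -3.

Answer: x ∈ {-3, 3}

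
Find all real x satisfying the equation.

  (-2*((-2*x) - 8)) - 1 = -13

Step 1. [(-2*((-2*x) - 8)) - 1 = -13] add 1: x sits inside (… - 1), so sub: -2*((-2*x) - 8) = -12.
Step 2. [-2*((-2*x) - 8) = -12] leading coefficient -2: divide by -2. So div: (-2*x) - 8 = 6.
Step 3. [(-2*x) - 8 = 6] add 8: x sits inside (… - 8), so sub: -2*x = 14.
Step 4. [-2*x = 14] leading coefficient -2: divide by -2. So div: x = -7.

Answer: x ∈ {-7}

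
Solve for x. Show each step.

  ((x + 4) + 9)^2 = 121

Step 1. [((x + 4) + 9)^2 = 121] √ both sides: 121 ≥ 0 gives two branches ⇒ sqrt: (x + 4) + 9 = 11 or -11.
Step 2. [(x + 4) + 9 = 11 or -11] the outer +9 inverts by subtracting 9 ⇒ sub: x + 4 = 2 or -20.
Step 3. [x + 4 = 2 or -20] +4 is outermost — subtract 4 both sides. So sub: x = -2 or -24.

Answer: x ∈ {-24, -2}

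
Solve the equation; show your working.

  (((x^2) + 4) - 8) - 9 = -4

Step 1. [(((x^2) + 4) - 8) - 9 = -4] peel the -9: add 9 from each side ⇒ sub: ((x^2) + 4) - 8 = 5.
Step 2. [((x^2) + 4) - 8 = 5] -8 is outermost — add 8 both sides, so sub: (x^2) + 4 = 13.
Step 3. [(x^2) + 4 = 13] the outer +4 inverts by subtracting 4. So sub: x^2 = 9.
Step 4. [x^2 = 9] LHS squared, RHS 9 ≥ 0: apply √ (±). So sqrt: x = 3 or -3.

Answer: x ∈ {-3, 3}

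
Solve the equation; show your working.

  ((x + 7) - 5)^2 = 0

Step 1. [((x + 7) - 5)^2 = 0] LHS squared, RHS 0 ≥ 0: apply √ (±), so sqrt: (x + 7) - 5 = 0.
Step 2. [(x + 7) - 5 = 0] -5 is outermost — add 5 both sides. So sub: x + 7 = 5.
Step 3. [x + 7 = 5] peel the +7: subtract 7 from each side. So sub: x = -2.

Answer: x ∈ {-2}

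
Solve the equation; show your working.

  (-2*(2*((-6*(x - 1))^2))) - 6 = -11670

Step 1. [(-2*(2*((-6*(x - 1))^2))) - 6 = -11670] -2 divides every term; factor it out. So factor: (2*((-6*(x - 1))^2)) + 3 = 5835.
Step 2. [(2*((-6*(x - 1))^2)) + 3 = 5835] +3 is outermost — subtract 3 both sides ⇒ sub: 2*((-6*(x - 1))^2) = 5832.
Step 3. [2*((-6*(x - 1))^2) = 5832] leading coefficient 2: divide by 2 ⇒ div: (-6*(x - 1))^2 = 2916.
Step 4. [(-6*(x - 1))^2 = 2916] LHS squared, RHS 2916 ≥ 0: apply √ (±), so sqrt: -6*(x - 1) = 54 or -54.
Step 5. [-6*(x - 1) = 54 or -54] leading coefficient -6: divide by -6 ⇒ div: x - 1 = -9 or 9.
Step 6. [x - 1 = -9 or 9] -1 is outermost — add 1 both sides ⇒ sub: x = -8 or 10.

Answer: x ∈ {-8, 10}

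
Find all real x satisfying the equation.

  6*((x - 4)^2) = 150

Step 1. [6*((x - 4)^2) = 150] 6·(inner) — divide through by 6. So div: (x - 4)^2 = 25.
Step 2. [(x - 4)^2 = 25] √ both sides: 25 ≥ 0 gives two branches, so sqrt: x - 4 = 5 or -5.
Step 3. [x - 4 = 5 or -5] -4 is outermost — add 4 both sides ⇒ sub: x = 9 or -1.

Answer: x ∈ {-1, 9}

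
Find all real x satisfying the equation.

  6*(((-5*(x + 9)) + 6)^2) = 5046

Step 1. [6*(((-5*(x + 9)) + 6)^2) = 5046] leading coefficient 6: divide by 6. So div: ((-5*(x + 9)) + 6)^2 = 841.
Step 2. [((-5*(x + 9)) + 6)^2 = 841] √ both sides: 841 ≥ 0 gives two branches ⇒ sqrt: (-5*(x + 9)) + 6 = 29 or -29.
Step 3. [(-5*(x + 9)) + 6 = 29 or -29] +6 is outermost — subtract 6 both sides. So sub: -5*(x + 9) = 23 or -35.
Step 4. [-5*(x + 9) = 23 or -35] -5·(inner) — divide through by -5. So div: x + 9 = -23/5 or 7.
Step 5. [x + 9 = -23/5 or 7] 9 comes off first (subtract 9) ⇒ sub: x = -68/5 or -2.

Answer: x ∈ {-68/5, -2}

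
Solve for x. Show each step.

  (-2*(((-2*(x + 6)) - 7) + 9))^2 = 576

Step 1. [(-2*(((-2*(x + 6)) - 7) + 9))^2 = 576] √ both sides: 576 ≥ 0 gives two branches ⇒ sqrt: -2*(((-2*(x + 6)) - 7) + 9) = 24 or -24.
Step 2. [-2*(((-2*(x + 6)) - 7) + 9) = 24 or -24] leading coefficient -2: divide by -2. So div: ((-2*(x + 6)) - 7) + 9 = -12 or 12.
Step 3. [((-2*(x + 6)) - 7) + 9 = -12 or 12] the outer +9 inverts by subtracting 9. So sub: (-2*(x + 6)) - 7 = -21 or 3.
Step 4. [(-2*(x + 6)) - 7 = -21 or 3] the outer -7 inverts by adding 7. So sub: -2*(x + 6) = -14 or 10.
Step 5. [-2*(x + 6) = -14 or 10] LHS = -2·(…); ÷-2 both sides, so div: x + 6 = 7 or -5.
Step 6. [x + 6 = 7 or -5] +6 is outermost — subtract 6 both sides, so sub: x = 1 or -11.

Answer: x ∈ {-11, 1}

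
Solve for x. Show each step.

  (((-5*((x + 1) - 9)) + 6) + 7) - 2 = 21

Step 1. [(((-5*((x + 1) - 9)) + 6) + 7) - 2 = 21] -2 is outermost — add 2 both sides. So sub: ((-5*((x + 1) - 9)) + 6) + 7 = 23.
Step 2. [((-5*((x + 1) - 9)) + 6) + 7 = 23] subtract 7: x sits inside (… + 7), so sub: (-5*((x + 1) - 9)) + 6 = 16.
Step 3. [(-5*((x + 1) - 9)) + 6 = 16] peel the +6: subtract 6 from each side, so sub: -5*((x + 1) - 9) = 10.
Step 4. [-5*((x + 1) - 9) = 10] -5·(inner) — divide through by -5, so div: (x + 1) - 9 = -2.
Step 5. [(x + 1) - 9 = -2] 9 comes off first (add 9), so sub: x + 1 = 7.
Step 6. [x + 1 = 7] +1 is outermost — subtract 1 both sides ⇒ sub: x = 6.

Answer: x ∈ {6}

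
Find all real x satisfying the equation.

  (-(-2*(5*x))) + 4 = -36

Step 1. [(-(-2*(5*x))) + 4 = -36] +4 is outermost — subtract 4 both sides ⇒ sub: -(-2*(5*x)) = -40.
Step 2. [-(-2*(5*x)) = -40] flip signs both sides, so neg: -2*(5*x) = 40.
Step 3. [-2*(5*x) = 40] divide by the outer -2, so div: 5*x = -20.
Step 4. [5*x = -20] divide by the outer 5. So div: x = -4.

Answer: x ∈ {-4}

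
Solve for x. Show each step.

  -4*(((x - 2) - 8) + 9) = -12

Step 1. [-4*(((x - 2) - 8) + 9) = -12] leading coefficient -4: divide by -4, so div: ((x - 2) - 8) + 9 = 3.
Step 2. [((x - 2) - 8) + 9 = 3] +9 is outermost — subtract 9 both sides ⇒ sub: (x - 2) - 8 = -6.
Step 3. [(x - 2) - 8 = -6] 8 comes off first (add 8). So sub: x - 2 = 2.
Step 4. [x - 2 = 2] -2 is outermost — add 2 both sides, so sub: x = 4.

Answer: x ∈ {4}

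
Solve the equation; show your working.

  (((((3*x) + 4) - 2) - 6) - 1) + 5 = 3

Step 1. [(((((3*x) + 4) - 2) - 6) - 1) + 5 = 3] subtract 5: x sits inside (… + 5) ⇒ sub: ((((3*x) + 4) - 2) - 6) - 1 = -2.
Step 2. [((((3*x) + 4) - 2) - 6) - 1 = -2] -1 is outermost — add 1 both sides ⇒ sub: (((3*x) + 4) - 2) - 6 = -1.
Step 3. [(((3*x) + 4) - 2) - 6 = -1] -6 is outermost — add 6 both sides. So sub: ((3*x) + 4) - 2 = 5.
Step 4. [((3*x) + 4) - 2 = 5] add 2: x sits inside (… - 2) ⇒ sub: (3*x) + 4 = 7.
Step 5. [(3*x) + 4 = 7] the outer +4 inverts by subtracting 4. So sub: 3*x = 3.
Step 6. [3*x = 3] leading coefficient 3: divide by 3 ⇒ div: x = 1.

Answer: x ∈ {1}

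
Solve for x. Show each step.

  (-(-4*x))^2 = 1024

Step 1. [(-(-4*x))^2 = 1024] √ both sides: 1024 ≥ 0 gives two branches, so sqrt: -(-4*x) = 32 or -32.
Step 2. [-(-4*x) = 32 or -32] LHS negated; negate both sides, so neg: -4*x = -32 or 32.
Step 3. [-4*x = -32 or 32] -4·(inner) — divide through by -4 ⇒ div: x = 8 or -8.

Answer: x ∈ {-8, 8}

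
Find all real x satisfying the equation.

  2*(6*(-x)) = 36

Step 1. [2*(6*(-x)) = 36] LHS = 2·(…); ÷2 both sides. So div: 6*(-x) = 18.
Step 2. [6*(-x) = 18] LHS = 6·(…); ÷6 both sides ⇒ div: -x = 3.
Step 3. [-x = 3] flip signs both sides, so neg: x = -3.

Answer: x ∈ {-3}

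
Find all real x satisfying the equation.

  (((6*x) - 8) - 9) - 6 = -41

Step 1. [(((6*x) - 8) - 9) - 6 = -41] the outer -6 inverts by adding 6 ⇒ sub: ((6*x) - 8) - 9 = -35.
Step 2. [((6*x) - 8) - 9 = -35] 9 comes off first (add 9), so sub: (6*x) - 8 = -26.
Step 3. [(6*x) - 8 = -26] -8 is outermost — add 8 both sides, so sub: 6*x = -18.
Step 4. [6*x = -18] LHS = 6·(…); ÷6 both sides, so div: x = -3.

Answer: x ∈ {-3}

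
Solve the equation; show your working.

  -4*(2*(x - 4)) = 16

Step 1. [-4*(2*(x - 4)) = 16] -4·(inner) — divide through by -4, so div: 2*(x - 4) = -4.
Step 2. [2*(x - 4) = -4] divide by the outer 2, so div: x - 4 = -2.
Step 3. [x - 4 = -2] peel the -4: add 4 from each side ⇒ sub: x = 2.

Answer: x ∈ {2}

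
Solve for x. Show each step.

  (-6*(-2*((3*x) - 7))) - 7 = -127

Step 1. [(-6*(-2*((3*x) - 7))) - 7 = -127] the outer -7 inverts by adding 7. So sub: -6*(-2*((3*x) - 7)) = -120.
Step 2. [-6*(-2*((3*x) - 7)) = -120] -6·(inner) — divide through by -6 ⇒ div: -2*((3*x) - 7) = 20.
Step 3. [-2*((3*x) - 7) = 20] -2 out front; divide by -2. So div: (3*x) - 7 = -10.
Step 4. [(3*x) - 7 = -10] -7 is outermost — add 7 both sides ⇒ sub: 3*x = -3.
Step 5. [3*x = -3] 3·(inner) — divide through by 3 ⇒ div: x = -1.

Answer: x ∈ {-1}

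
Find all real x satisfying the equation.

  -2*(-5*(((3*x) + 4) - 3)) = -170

Step 1. [-2*(-5*(((3*x) + 4) - 3)) = -170] LHS = -2·(…); ÷-2 both sides ⇒ div: -5*(((3*x) + 4) - 3) = 85.
Step 2. [-5*(((3*x) + 4) - 3) = 85] -5·(inner) — divide through by -5. So div: ((3*x) + 4) - 3 = -17.
Step 3. [((3*x) + 4) - 3 = -17] peel the -3: add 3 from each side. So sub: (3*x) + 4 = -14.
Step 4. [(3*x) + 4 = -14] peel the +4: subtract 4 from each side. So sub: 3*x = -18.
Step 5. [3*x = -18] 3·(inner) — divide through by 3 ⇒ div: x = -6.

Answer: x ∈ {-6}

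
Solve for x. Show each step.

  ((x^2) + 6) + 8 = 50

Step 1. [((x^2) + 6) + 8 = 50] +8 is outermost — subtract 8 both sides, so sub: (x^2) + 6 = 42.
Step 2. [(x^2) + 6 = 42] the outer +6 inverts by subtracting 6 ⇒ sub: x^2 = 36.
Step 3. [x^2 = 36] 36 ≥ 0, LHS is (·)² — take ±√ ⇒ sqrt: x = 6 or -6.

Answer: x ∈ {-6, 6}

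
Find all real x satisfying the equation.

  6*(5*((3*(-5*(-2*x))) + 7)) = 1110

Step 1. [6*(5*((3*(-5*(-2*x))) + 7)) = 1110] LHS = 6·(…); ÷6 both sides, so div: 5*((3*(-5*(-2*x))) + 7) = 185.
Step 2. [5*((3*(-5*(-2*x))) + 7) = 185] LHS = 5·(…); ÷5 both sides, so div: (3*(-5*(-2*x))) + 7 = 37.
Step 3. [(3*(-5*(-2*x))) + 7 = 37] the outer +7 inverts by subtracting 7, so sub: 3*(-5*(-2*x)) = 30.
Step 4. [3*(-5*(-2*x)) = 30] leading coefficient 3: divide by 3, so div: -5*(-2*x) = 10.
Step 5. [-5*(-2*x) = 10] leading coefficient -5: divide by -5 ⇒ div: -2*x = -2.
Step 6. [-2*x = -2] divide by the outer -2. So div: x = 1.

Answer: x ∈ {1}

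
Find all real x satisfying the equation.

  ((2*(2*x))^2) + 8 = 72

Step 1. [((2*(2*x))^2) + 8 = 72] 8 comes off first (subtract 8), so sub: (2*(2*x))^2 = 64.
Step 2. [(2*(2*x))^2 = 64] LHS squared, RHS 64 ≥ 0: apply √ (±), so sqrt: 2*(2*x) = 8 or -8.
Step 3. [2*(2*x) = 8 or -8] leading coefficient 2: divide by 2 ⇒ div: 2*x = 4 or -4.
Step 4. [2*x = 4 or -4] 2 out front; divide by 2. So div: x = 2 or -2.

Answer: x ∈ {-2, 2}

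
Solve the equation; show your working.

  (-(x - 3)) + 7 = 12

Step 1. [(-(x - 3)) + 7 = 12] the outer +7 inverts by subtracting 7. So sub: -(x - 3) = 5.
Step 2. [-(x - 3) = 5] flip signs both sides ⇒ neg: x - 3 = -5.
Step 3. [x - 3 = -5] -3 is outermost — add 3 both sides, so sub: x = -2.

Answer: x ∈ {-2}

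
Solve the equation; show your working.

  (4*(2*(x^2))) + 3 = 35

Step 1. [(4*(2*(x^2))) + 3 = 35] 3 comes off first (subtract 3) ⇒ sub: 4*(2*(x^2)) = 32.
Step 2. [4*(2*(x^2)) = 32] leading coefficient 4: divide by 4 ⇒ div: 2*(x^2) = 8.
Step 3. [2*(x^2) = 8] LHS = 2·(…); ÷2 both sides. So div: x^2 = 4.
Step 4. [x^2 = 4] √ both sides: 4 ≥ 0 gives two branches, so sqrt: x = 2 or -2.

Answer: x ∈ {-2, 2}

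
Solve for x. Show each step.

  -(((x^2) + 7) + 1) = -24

Step 1. [-(((x^2) + 7) + 1) = -24] flip signs both sides. So neg: ((x^2) + 7) + 1 = 24.
Step 2. [((x^2) + 7) + 1 = 24] subtract 1: x sits inside (… + 1) ⇒ sub: (x^2) + 7 = 23.
Step 3. [(x^2) + 7 = 23] 7 comes off first (subtract 7). So sub: x^2 = 16.
Step 4. [x^2 = 16] √ both sides: 16 ≥ 0 gives two branches, so sqrt: x = 4 or -4.

Answer: x ∈ {-4, 4}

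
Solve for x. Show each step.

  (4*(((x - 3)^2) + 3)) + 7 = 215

Step 1. [(4*(((x - 3)^2) + 3)) + 7 = 215] +7 is outermost — subtract 7 both sides ⇒ sub: 4*(((x - 3)^2) + 3) = 208.
Step 2. [4*(((x - 3)^2) + 3) = 208] LHS = 4·(…); ÷4 both sides ⇒ div: ((x - 3)^2) + 3 = 52.
Step 3. [((x - 3)^2) + 3 = 52] +3 is outermost — subtract 3 both sides, so sub: (x - 3)^2 = 49.
Step 4. [(x - 3)^2 = 49] LHS squared, RHS 49 ≥ 0: apply √ (±), so sqrt: x - 3 = 7 or -7.
Step 5. [x - 3 = 7 or -7] 3 comes off first (add 3) ⇒ sub: x = 10 or -4.

Answer: x ∈ {-4, 10}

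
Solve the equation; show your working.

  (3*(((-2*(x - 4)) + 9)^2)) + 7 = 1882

Step 1. [(3*(((-2*(x - 4)) + 9)^2)) + 7 = 1882] the outer +7 inverts by subtracting 7. So sub: 3*(((-2*(x - 4)) + 9)^2) = 1875.
Step 2. [3*(((-2*(x - 4)) + 9)^2) = 1875] divide by the outer 3, so div: ((-2*(x - 4)) + 9)^2 = 625.
Step 3. [((-2*(x - 4)) + 9)^2 = 625] LHS squared, RHS 625 ≥ 0: apply √ (±). So sqrt: (-2*(x - 4)) + 9 = 25 or -25.
Step 4. [(-2*(x - 4)) + 9 = 25 or -25] peel the +9: subtract 9 from each side, so sub: -2*(x - 4) = 16 or -34.
Step 5. [-2*(x - 4) = 16 or -34] LHS = -2·(…); ÷-2 both sides, so div: x - 4 = -8 or 17.
Step 6. [x - 4 = -8 or 17] add 4: x sits inside (… - 4). So sub: x = -4 or 21.

Answer: x ∈ {-4, 21}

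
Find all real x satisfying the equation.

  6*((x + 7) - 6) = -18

Step 1. [6*((x + 7) - 6) = -18] 6·(inner) — divide through by 6 ⇒ div: (x + 7) - 6 = -3.
Step 2. [(x + 7) - 6 = -3] add 6: x sits inside (… - 6). So sub: x + 7 = 3.
Step 3. [x + 7 = 3] +7 is outermost — subtract 7 both sides. So sub: x = -4.

Answer: x ∈ {-4}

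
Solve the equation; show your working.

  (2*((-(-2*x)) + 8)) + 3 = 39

Step 1. [(2*((-(-2*x)) + 8)) + 3 = 39] peel the +3: subtract 3 from each side, so sub: 2*((-(-2*x)) + 8) = 36.
Step 2. [2*((-(-2*x)) + 8) = 36] leading coefficient 2: divide by 2, so div: (-(-2*x)) + 8 = 18.
Step 3. [(-(-2*x)) + 8 = 18] subtract 8: x sits inside (… + 8). So sub: -(-2*x) = 10.
Step 4. [-(-2*x) = 10] flip signs both sides ⇒ neg: -2*x = -10.
Step 5. [-2*x = -10] -2 out front; divide by -2 ⇒ div: x = 5.

Answer: x ∈ {5}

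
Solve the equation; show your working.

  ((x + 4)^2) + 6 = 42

Step 1. [((x + 4)^2) + 6 = 42] 6 comes off first (subtract 6), so sub: (x + 4)^2 = 36.
Step 2. [(x + 4)^2 = 36] LHS squared, RHS 36 ≥ 0: apply √ (±) ⇒ sqrt: x + 4 = 6 or -6.
Step 3. [x + 4 = 6 or -6] subtract 4: x sits inside (… + 4) ⇒ sub: x = 2 or -10.

Answer: x ∈ {-10, 2}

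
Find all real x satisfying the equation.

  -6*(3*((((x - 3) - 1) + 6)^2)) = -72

Step 1. [-6*(3*((((x - 3) - 1) + 6)^2)) = -72] leading coefficient -6: divide by -6. So div: 3*((((x - 3) - 1) + 6)^2) = 12.
Step 2. [3*((((x - 3) - 1) + 6)^2) = 12] 3 out front; divide by 3, so div: (((x - 3) - 1) + 6)^2 = 4.
Step 3. [(((x - 3) - 1) + 6)^2 = 4] LHS squared, RHS 4 ≥ 0: apply √ (±), so sqrt: ((x - 3) - 1) + 6 = 2 or -2.
Step 4. [((x - 3) - 1) + 6 = 2 or -2] the outer +6 inverts by subtracting 6. So sub: (x - 3) - 1 = -4 or -8.
Step 5. [(x - 3) - 1 = -4 or -8] add 1: x sits inside (… - 1) ⇒ sub: x - 3 = -3 or -7.
Step 6. [x - 3 = -3 or -7] 3 comes off first (add 3), so sub: x = 0 or -4.

Answer: x ∈ {-4, 0}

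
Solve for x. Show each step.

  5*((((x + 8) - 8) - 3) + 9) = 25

Step 1. [5*((((x + 8) - 8) - 3) + 9) = 25] 5·(inner) — divide through by 5, so div: (((x + 8) - 8) - 3) + 9 = 5.
Step 2. [(((x + 8) - 8) - 3) + 9 = 5] subtract 9: x sits inside (… + 9), so sub: ((x + 8) - 8) - 3 = -4.
Step 3. [((x + 8) - 8) - 3 = -4] 3 comes off first (add 3) ⇒ sub: (x + 8) - 8 = -1.
Step 4. [(x + 8) - 8 = -1] the outer -8 inverts by adding 8. So sub: x + 8 = 7.
Step 5. [x + 8 = 7] subtract 8: x sits inside (… + 8) ⇒ sub: x = -1.

Answer: x ∈ {-1}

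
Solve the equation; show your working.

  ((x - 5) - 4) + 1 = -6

Step 1. [((x - 5) - 4) + 1 = -6] peel the +1: subtract 1 from each side ⇒ sub: (x - 5) - 4 = -7.
Step 2. [(x - 5) - 4 = -7] add 4: x sits inside (… - 4). So sub: x - 5 = -3.
Step 3. [x - 5 = -3] 5 comes off first (add 5) ⇒ sub: x = 2.

Answer: x ∈ {2}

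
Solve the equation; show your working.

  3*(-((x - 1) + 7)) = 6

Step 1. [3*(-((x - 1) + 7)) = 6] leading coefficient 3: divide by 3 ⇒ div: -((x - 1) + 7) = 2.
Step 2. [-((x - 1) + 7) = 2] flip signs both sides ⇒ neg: (x - 1) + 7 = -2.
Step 3. [(x - 1) + 7 = -2] subtract 7: x sits inside (… + 7). So sub: x - 1 = -9.
Step 4. [x - 1 = -9] peel the -1: add 1 from each side ⇒ sub: x = -8.

Answer: x ∈ {-8}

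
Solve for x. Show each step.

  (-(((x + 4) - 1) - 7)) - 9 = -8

Step 1. [(-(((x + 4) - 1) - 7)) - 9 = -8] the outer -9 inverts by adding 9 ⇒ sub: -(((x + 4) - 1) - 7) = 1.
Step 2. [-(((x + 4) - 1) - 7) = 1] leading − — multiply by −1 ⇒ neg: ((x + 4) - 1) - 7 = -1.
Step 3. [((x + 4) - 1) - 7 = -1] add 7: x sits inside (… - 7), so sub: (x + 4) - 1 = 6.
Step 4. [(x + 4) - 1 = 6] the outer -1 inverts by adding 1 ⇒ sub: x + 4 = 7.
Step 5. [x + 4 = 7] subtract 4: x sits inside (… + 4). So sub: x = 3.

Answer: x ∈ {3}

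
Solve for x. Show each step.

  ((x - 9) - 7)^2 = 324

Step 1. [((x - 9) - 7)^2 = 324] 324 ≥ 0, LHS is (·)² — take ±√. So sqrt: (x - 9) - 7 = 18 or -18.
Step 2. [(x - 9) - 7 = 18 or -18] the outer -7 inverts by adding 7. So sub: x - 9 = 25 or -11.
Step 3. [x - 9 = 25 or -11] add 9: x sits inside (… - 9), so sub: x = 34 or -2.

Answer: x ∈ {-2, 34}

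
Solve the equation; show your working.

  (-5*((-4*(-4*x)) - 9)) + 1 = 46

Step 1. [(-5*((-4*(-4*x)) - 9)) + 1 = 46] +1 is outermost — subtract 1 both sides ⇒ sub: -5*((-4*(-4*x)) - 9) = 45.
Step 2. [-5*((-4*(-4*x)) - 9) = 45] divide by the outer -5. So div: (-4*(-4*x)) - 9 = -9.
Step 3. [(-4*(-4*x)) - 9 = -9] the outer -9 inverts by adding 9 ⇒ sub: -4*(-4*x) = 0.
Step 4. [-4*(-4*x) = 0] divide by the outer -4. So div: -4*x = 0.
Step 5. [-4*x = 0] -4 out front; divide by -4 ⇒ div: x = 0.

Answer: x ∈ {0}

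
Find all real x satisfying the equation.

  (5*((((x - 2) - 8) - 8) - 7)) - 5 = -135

Step 1. [(5*((((x - 2) - 8) - 8) - 7)) - 5 = -135] 5 divides every term; factor it out. So factor: ((((x - 2) - 8) - 8) - 7) - 1 = -27.
Step 2. [((((x - 2) - 8) - 8) - 7) - 1 = -27] add 1: x sits inside (… - 1). So sub: (((x - 2) - 8) - 8) - 7 = -26.
Step 3. [(((x - 2) - 8) - 8) - 7 = -26] peel the -7: add 7 from each side. So sub: ((x - 2) - 8) - 8 = -19.
Step 4. [((x - 2) - 8) - 8 = -19] peel the -8: add 8 from each side. So sub: (x - 2) - 8 = -11.
Step 5. [(x - 2) - 8 = -11] -8 is outermost — add 8 both sides. So sub: x - 2 = -3.
Step 6. [x - 2 = -3] the outer -2 inverts by adding 2 ⇒ sub: x = -1.

Answer: x ∈ {-1}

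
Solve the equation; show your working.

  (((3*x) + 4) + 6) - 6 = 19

Step 1. [(((3*x) + 4) + 6) - 6 = 19] -6 is outermost — add 6 both sides, so sub: ((3*x) + 4) + 6 = 25.
Step 2. [((3*x) + 4) + 6 = 25] peel the +6: subtract 6 from each side ⇒ sub: (3*x) + 4 = 19.
Step 3. [(3*x) + 4 = 19] subtract 4: x sits inside (… + 4), so sub: 3*x = 15.
Step 4. [3*x = 15] leading coefficient 3: divide by 3, so div: x = 5.

Answer: x ∈ {5}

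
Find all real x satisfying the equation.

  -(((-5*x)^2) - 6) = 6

Step 1. [-(((-5*x)^2) - 6) = 6] LHS negated; negate both sides, so neg: ((-5*x)^2) - 6 = -6.
Step 2. [((-5*x)^2) - 6 = -6] 6 comes off first (add 6) ⇒ sub: (-5*x)^2 = 0.
Step 3. [(-5*x)^2 = 0] 0 ≥ 0, LHS is (·)² — take ±√ ⇒ sqrt: -5*x = 0.
Step 4. [-5*x = 0] leading coefficient -5: divide by -5. So div: x = 0.

Answer: x ∈ {0}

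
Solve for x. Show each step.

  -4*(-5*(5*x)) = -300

Step 1. [-4*(-5*(5*x)) = -300] leading coefficient -4: divide by -4 ⇒ div: -5*(5*x) = 75.
Step 2. [-5*(5*x) = 75] -5 out front; divide by -5. So div: 5*x = -15.
Step 3. [5*x = -15] 5·(inner) — divide through by 5. So div: x = -3.

Answer: x ∈ {-3}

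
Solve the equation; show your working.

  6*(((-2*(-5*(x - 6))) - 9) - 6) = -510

Step 1. [6*(((-2*(-5*(x - 6))) - 9) - 6) = -510] LHS = 6·(…); ÷6 both sides. So div: ((-2*(-5*(x - 6))) - 9) - 6 = -85.
Step 2. [((-2*(-5*(x - 6))) - 9) - 6 = -85] the outer -6 inverts by adding 6. So sub: (-2*(-5*(x - 6))) - 9 = -79.
Step 3. [(-2*(-5*(x - 6))) - 9 = -79] add 9: x sits inside (… - 9). So sub: -2*(-5*(x - 6)) = -70.
Step 4. [-2*(-5*(x - 6)) = -70] LHS = -2·(…); ÷-2 both sides, so div: -5*(x - 6) = 35.
Step 5. [-5*(x - 6) = 35] leading coefficient -5: divide by -5. So div: x - 6 = -7.
Step 6. [x - 6 = -7] peel the -6: add 6 from each side, so sub: x = -1.

Answer: x ∈ {-1}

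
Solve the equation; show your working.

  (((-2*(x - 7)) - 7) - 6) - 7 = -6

Step 1. [(((-2*(x - 7)) - 7) - 6) - 7 = -6] 7 comes off first (add 7). So sub: ((-2*(x - 7)) - 7) - 6 = 1.
Step 2. [((-2*(x - 7)) - 7) - 6 = 1] -6 is outermost — add 6 both sides ⇒ sub: (-2*(x - 7)) - 7 = 7.
Step 3. [(-2*(x - 7)) - 7 = 7] peel the -7: add 7 from each side. So sub: -2*(x - 7) = 14.
Step 4. [-2*(x - 7) = 14] -2·(inner) — divide through by -2 ⇒ div: x - 7 = -7.
Step 5. [x - 7 = -7] add 7: x sits inside (… - 7). So sub: x = 0.

Answer: x ∈ {0}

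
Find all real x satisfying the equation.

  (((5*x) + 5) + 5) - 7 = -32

Step 1. [(((5*x) + 5) + 5) - 7 = -32] -7 is outermost — add 7 both sides ⇒ sub: ((5*x) + 5) + 5 = -25.
Step 2. [((5*x) + 5) + 5 = -25] the outer +5 inverts by subtracting 5 ⇒ sub: (5*x) + 5 = -30.
Step 3. [(5*x) + 5 = -30] 5 comes off first (subtract 5), so sub: 5*x = -35.
Step 4. [5*x = -35] divide by the outer 5 ⇒ div: x = -7.

Answer: x ∈ {-7}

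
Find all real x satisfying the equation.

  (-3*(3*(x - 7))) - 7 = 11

Step 1. [(-3*(3*(x - 7))) - 7 = 11] -7 is outermost — add 7 both sides. So sub: -3*(3*(x - 7)) = 18.
Step 2. [-3*(3*(x - 7)) = 18] -3·(inner) — divide through by -3. So div: 3*(x - 7) = -6.
Step 3. [3*(x - 7) = -6] leading coefficient 3: divide by 3 ⇒ div: x - 7 = -2.
Step 4. [x - 7 = -2] peel the -7: add 7 from each side, so sub: x = 5.

Answer: x ∈ {5}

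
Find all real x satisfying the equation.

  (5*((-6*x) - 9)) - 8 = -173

Step 1. [(5*((-6*x) - 9)) - 8 = -173] -8 is outermost — add 8 both sides ⇒ sub: 5*((-6*x) - 9) = -165.
Step 2. [5*((-6*x) - 9) = -165] 5 out front; divide by 5, so div: (-6*x) - 9 = -33.
Step 3. [(-6*x) - 9 = -33] peel the -9: add 9 from each side. So sub: -6*x = -24.
Step 4. [-6*x = -24] -6 out front; divide by -6 ⇒ div: x = 4.

Answer: x ∈ {4}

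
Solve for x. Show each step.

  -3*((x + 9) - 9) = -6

Step 1. [-3*((x + 9) - 9) = -6] LHS = -3·(…); ÷-3 both sides. So div: (x + 9) - 9 = 2.
Step 2. [(x + 9) - 9 = 2] the outer -9 inverts by adding 9. So sub: x + 9 = 11.
Step 3. [x + 9 = 11] peel the +9: subtract 9 from each side. So sub: x = 2.

Answer: x ∈ {2}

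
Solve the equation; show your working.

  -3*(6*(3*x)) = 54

Step 1. [-3*(6*(3*x)) = 54] divide by the outer -3 ⇒ div: 6*(3*x) = -18.
Step 2. [6*(3*x) = -18] divide by the outer 6 ⇒ div: 3*x = -3.
Step 3. [3*x = -3] 3·(inner) — divide through by 3, so div: x = -1.

Answer: x ∈ {-1}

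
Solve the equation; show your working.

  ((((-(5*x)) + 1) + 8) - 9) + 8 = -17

Step 1. [((((-(5*x)) + 1) + 8) - 9) + 8 = -17] peel the +8: subtract 8 from each side ⇒ sub: (((-(5*x)) + 1) + 8) - 9 = -25.
Step 2. [(((-(5*x)) + 1) + 8) - 9 = -25] 9 comes off first (add 9). So sub: ((-(5*x)) + 1) + 8 = -16.
Step 3. [((-(5*x)) + 1) + 8 = -16] peel the +8: subtract 8 from each side, so sub: (-(5*x)) + 1 = -24.
Step 4. [(-(5*x)) + 1 = -24] the outer +1 inverts by subtracting 1, so sub: -(5*x) = -25.
Step 5. [-(5*x) = -25] flip signs both sides, so neg: 5*x = 25.
Step 6. [5*x = 25] 5·(inner) — divide through by 5. So div: x = 5.

Answer: x ∈ {5}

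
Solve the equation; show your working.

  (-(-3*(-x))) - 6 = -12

Step 1. [(-(-3*(-x))) - 6 = -12] -6 is outermost — add 6 both sides, so sub: -(-3*(-x)) = -6.
Step 2. [-(-3*(-x)) = -6] leading − — multiply by −1, so neg: -3*(-x) = 6.
Step 3. [-3*(-x) = 6] -3 out front; divide by -3 ⇒ div: -x = -2.
Step 4. [-x = -2] flip signs both sides, so neg: x = 2.

Answer: x ∈ {2}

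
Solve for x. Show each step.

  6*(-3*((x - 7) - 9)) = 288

Step 1. [6*(-3*((x - 7) - 9)) = 288] 6·(inner) — divide through by 6. So div: -3*((x - 7) - 9) = 48.
Step 2. [-3*((x - 7) - 9) = 48] leading coefficient -3: divide by -3, so div: (x - 7) - 9 = -16.
Step 3. [(x - 7) - 9 = -16] add 9: x sits inside (… - 9), so sub: x - 7 = -7.
Step 4. [x - 7 = -7] add 7: x sits inside (… - 7) ⇒ sub: x = 0.

Answer: x ∈ {0}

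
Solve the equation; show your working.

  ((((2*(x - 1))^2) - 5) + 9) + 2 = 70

Step 1. [((((2*(x - 1))^2) - 5) + 9) + 2 = 70] subtract 2: x sits inside (… + 2) ⇒ sub: (((2*(x - 1))^2) - 5) + 9 = 68.
Step 2. [(((2*(x - 1))^2) - 5) + 9 = 68] 9 comes off first (subtract 9) ⇒ sub: ((2*(x - 1))^2) - 5 = 59.
Step 3. [((2*(x - 1))^2) - 5 = 59] peel the -5: add 5 from each side. So sub: (2*(x - 1))^2 = 64.
Step 4. [(2*(x - 1))^2 = 64] 64 ≥ 0, LHS is (·)² — take ±√. So sqrt: 2*(x - 1) = 8 or -8.
Step 5. [2*(x - 1) = 8 or -8] 2·(inner) — divide through by 2, so div: x - 1 = 4 or -4.
Step 6. [x - 1 = 4 or -4] 1 comes off first (add 1), so sub: x = 5 or -3.

Answer: x ∈ {-3, 5}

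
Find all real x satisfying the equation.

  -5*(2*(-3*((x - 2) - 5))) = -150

Step 1. [-5*(2*(-3*((x - 2) - 5))) = -150] -5 out front; divide by -5. So div: 2*(-3*((x - 2) - 5)) = 30.
Step 2. [2*(-3*((x - 2) - 5)) = 30] divide by the outer 2, so div: -3*((x - 2) - 5) = 15.
Step 3. [-3*((x - 2) - 5) = 15] LHS = -3·(…); ÷-3 both sides ⇒ div: (x - 2) - 5 = -5.
Step 4. [(x - 2) - 5 = -5] add 5: x sits inside (… - 5). So sub: x - 2 = 0.
Step 5. [x - 2 = 0] 2 comes off first (add 2) ⇒ sub: x = 2.

Answer: x ∈ {2}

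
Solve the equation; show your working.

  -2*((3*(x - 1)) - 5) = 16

Step 1. [-2*((3*(x - 1)) - 5) = 16] leading coefficient -2: divide by -2. So div: (3*(x - 1)) - 5 = -8.
Step 2. [(3*(x - 1)) - 5 = -8] add 5: x sits inside (… - 5), so sub: 3*(x - 1) = -3.
Step 3. [3*(x - 1) = -3] leading coefficient 3: divide by 3. So div: x - 1 = -1.
Step 4. [x - 1 = -1] the outer -1 inverts by adding 1 ⇒ sub: x = 0.

Answer: x ∈ {0}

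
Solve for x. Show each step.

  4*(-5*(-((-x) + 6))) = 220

Step 1. [4*(-5*(-((-x) + 6))) = 220] 4·(inner) — divide through by 4. So div: -5*(-((-x) + 6)) = 55.
Step 2. [-5*(-((-x) + 6)) = 55] -5 out front; divide by -5, so div: -((-x) + 6) = -11.
Step 3. [-((-x) + 6) = -11] leading − — multiply by −1. So neg: (-x) + 6 = 11.
Step 4. [(-x) + 6 = 11] the outer +6 inverts by subtracting 6, so sub: -x = 5.
Step 5. [-x = 5] LHS negated; negate both sides, so neg: x = -5.

Answer: x ∈ {-5}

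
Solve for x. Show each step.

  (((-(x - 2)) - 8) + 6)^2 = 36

Step 1. [(((-(x - 2)) - 8) + 6)^2 = 36] LHS squared, RHS 36 ≥ 0: apply √ (±) ⇒ sqrt: ((-(x - 2)) - 8) + 6 = 6 or -6.
Step 2. [((-(x - 2)) - 8) + 6 = 6 or -6] +6 is outermost — subtract 6 both sides, so sub: (-(x - 2)) - 8 = 0 or -12.
Step 3. [(-(x - 2)) - 8 = 0 or -12] the outer -8 inverts by adding 8. So sub: -(x - 2) = 8 or -4.
Step 4. [-(x - 2) = 8 or -4] flip signs both sides, so neg: x - 2 = -8 or 4.
Step 5. [x - 2 = -8 or 4] peel the -2: add 2 from each side, so sub: x = -6 or 6.

Answer: x ∈ {-6, 6}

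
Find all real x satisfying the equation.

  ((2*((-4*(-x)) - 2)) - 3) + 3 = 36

Step 1. [((2*((-4*(-x)) - 2)) - 3) + 3 = 36] the outer +3 inverts by subtracting 3. So sub: (2*((-4*(-x)) - 2)) - 3 = 33.
Step 2. [(2*((-4*(-x)) - 2)) - 3 = 33] the outer -3 inverts by adding 3, so sub: 2*((-4*(-x)) - 2) = 36.
Step 3. [2*((-4*(-x)) - 2) = 36] 2·(inner) — divide through by 2, so div: (-4*(-x)) - 2 = 18.
Step 4. [(-4*(-x)) - 2 = 18] -2 is outermost — add 2 both sides. So sub: -4*(-x) = 20.
Step 5. [-4*(-x) = 20] LHS = -4·(…); ÷-4 both sides. So div: -x = -5.
Step 6. [-x = -5] LHS negated; negate both sides ⇒ neg: x = 5.

Answer: x ∈ {5}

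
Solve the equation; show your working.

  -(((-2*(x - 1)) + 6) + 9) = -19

Step 1. [-(((-2*(x - 1)) + 6) + 9) = -19] LHS negated; negate both sides. So neg: ((-2*(x - 1)) + 6) + 9 = 19.
Step 2. [((-2*(x - 1)) + 6) + 9 = 19] peel the +9: subtract 9 from each side, so sub: (-2*(x - 1)) + 6 = 10.
Step 3. [(-2*(x - 1)) + 6 = 10] common factor -2 (LHS and 10) — divide through. So factor: (x - 1) - 3 = -5.
Step 4. [(x - 1) - 3 = -5] peel the -3: add 3 from each side. So sub: x - 1 = -2.
Step 5. [x - 1 = -2] peel the -1: add 1 from each side ⇒ sub: x = -1.

Answer: x ∈ {-1}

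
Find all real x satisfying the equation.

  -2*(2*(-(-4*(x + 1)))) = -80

Step 1. [-2*(2*(-(-4*(x + 1)))) = -80] leading coefficient -2: divide by -2. So div: 2*(-(-4*(x + 1))) = 40.
Step 2. [2*(-(-4*(x + 1))) = 40] 2 out front; divide by 2 ⇒ div: -(-4*(x + 1)) = 20.
Step 3. [-(-4*(x + 1)) = 20] leading − — multiply by −1. So neg: -4*(x + 1) = -20.
Step 4. [-4*(x + 1) = -20] -4·(inner) — divide through by -4. So div: x + 1 = 5.
Step 5. [x + 1 = 5] +1 is outermost — subtract 1 both sides, so sub: x = 4.

Answer: x ∈ {4}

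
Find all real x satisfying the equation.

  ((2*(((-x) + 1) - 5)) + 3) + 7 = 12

Step 1. [((2*(((-x) + 1) - 5)) + 3) + 7 = 12] 7 comes off first (subtract 7) ⇒ sub: (2*(((-x) + 1) - 5)) + 3 = 5.
Step 2. [(2*(((-x) + 1) - 5)) + 3 = 5] the outer +3 inverts by subtracting 3. So sub: 2*(((-x) + 1) - 5) = 2.
Step 3. [2*(((-x) + 1) - 5) = 2] 2·(inner) — divide through by 2, so div: ((-x) + 1) - 5 = 1.
Step 4. [((-x) + 1) - 5 = 1] -5 is outermost — add 5 both sides. So sub: (-x) + 1 = 6.
Step 5. [(-x) + 1 = 6] subtract 1: x sits inside (… + 1), so sub: -x = 5.
Step 6. [-x = 5] LHS negated; negate both sides ⇒ neg: x = -5.

Answer: x ∈ {-5}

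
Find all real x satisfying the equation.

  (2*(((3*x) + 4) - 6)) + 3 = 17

Step 1. [(2*(((3*x) + 4) - 6)) + 3 = 17] +3 is outermost — subtract 3 both sides ⇒ sub: 2*(((3*x) + 4) - 6) = 14.
Step 2. [2*(((3*x) + 4) - 6) = 14] LHS = 2·(…); ÷2 both sides ⇒ div: ((3*x) + 4) - 6 = 7.
Step 3. [((3*x) + 4) - 6 = 7] 6 comes off first (add 6), so sub: (3*x) + 4 = 13.
Step 4. [(3*x) + 4 = 13] the outer +4 inverts by subtracting 4, so sub: 3*x = 9.
Step 5. [3*x = 9] leading coefficient 3: divide by 3 ⇒ div: x = 3.

Answer: x ∈ {3}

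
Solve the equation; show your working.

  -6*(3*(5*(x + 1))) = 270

Step 1. [-6*(3*(5*(x + 1))) = 270] LHS = -6·(…); ÷-6 both sides. So div: 3*(5*(x + 1)) = -45.
Step 2. [3*(5*(x + 1)) = -45] leading coefficient 3: divide by 3. So div: 5*(x + 1) = -15.
Step 3. [5*(x + 1) = -15] 5·(inner) — divide through by 5. So div: x + 1 = -3.
Step 4. [x + 1 = -3] peel the +1: subtract 1 from each side ⇒ sub: x = -4.

Answer: x ∈ {-4}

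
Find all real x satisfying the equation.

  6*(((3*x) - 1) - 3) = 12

Step 1. [6*(((3*x) - 1) - 3) = 12] 6·(inner) — divide through by 6 ⇒ div: ((3*x) - 1) - 3 = 2.
Step 2. [((3*x) - 1) - 3 = 2] the outer -3 inverts by adding 3 ⇒ sub: (3*x) - 1 = 5.
Step 3. [(3*x) - 1 = 5] the outer -1 inverts by adding 1, so sub: 3*x = 6.
Step 4. [3*x = 6] 3 out front; divide by 3 ⇒ div: x = 2.

Answer: x ∈ {2}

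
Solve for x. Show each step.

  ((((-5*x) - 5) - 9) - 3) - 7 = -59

Step 1. [((((-5*x) - 5) - 9) - 3) - 7 = -59] the outer -7 inverts by adding 7, so sub: (((-5*x) - 5) - 9) - 3 = -52.
Step 2. [(((-5*x) - 5) - 9) - 3 = -52] peel the -3: add 3 from each side, so sub: ((-5*x) - 5) - 9 = -49.
Step 3. [((-5*x) - 5) - 9 = -49] add 9: x sits inside (… - 9), so sub: (-5*x) - 5 = -40.
Step 4. [(-5*x) - 5 = -40] common factor -5 (LHS and -40) — divide through. So factor: x + 1 = 8.
Step 5. [x + 1 = 8] 1 comes off first (subtract 1). So sub: x = 7.

Answer: x ∈ {7}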